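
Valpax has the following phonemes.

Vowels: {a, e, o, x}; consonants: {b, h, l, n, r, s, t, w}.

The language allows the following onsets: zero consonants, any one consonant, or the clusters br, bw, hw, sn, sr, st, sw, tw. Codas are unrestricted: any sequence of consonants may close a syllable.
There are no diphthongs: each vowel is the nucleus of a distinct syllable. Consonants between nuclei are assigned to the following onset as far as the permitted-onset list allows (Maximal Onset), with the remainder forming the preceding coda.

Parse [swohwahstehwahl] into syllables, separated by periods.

swo.hwah.ste.hwahl

Vowels present: o, a, e, a; each is a nucleus, giving 4 syllables.
σ1/σ2 boundary: /hw/ — entire cluster is a permitted onset → onset /hw/, coda ∅.
σ2/σ3 boundary: cluster /hst/ — the longest permitted-onset suffix is /st/; onset = /st/, preceding coda = /h/.
σ3/σ4 boundary: /hw/ is a licit onset in full, so it all attaches to the next syllable.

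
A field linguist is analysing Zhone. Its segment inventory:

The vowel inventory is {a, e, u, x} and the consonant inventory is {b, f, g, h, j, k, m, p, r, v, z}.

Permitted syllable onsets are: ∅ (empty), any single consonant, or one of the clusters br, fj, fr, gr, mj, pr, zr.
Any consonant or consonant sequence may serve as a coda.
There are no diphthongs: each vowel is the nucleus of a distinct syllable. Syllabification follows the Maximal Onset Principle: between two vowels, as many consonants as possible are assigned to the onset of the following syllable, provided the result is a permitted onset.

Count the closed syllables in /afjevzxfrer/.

Vowels present: a, e, x, e; each is a nucleus, giving 4 syllables.
/a…e/ gap (V1→V2): /fj/ is a licit onset in full, so it all attaches to the next syllable.
/e…x/ gap (V2→V3): /vz/; trying suffixes from longest down, /z/ is the first permitted one, so coda /v/ | onset /z/.
/x…e/ gap (V3→V4): cluster /fr/ — /fr/ is itself a permitted onset, so the whole cluster goes right; preceding coda = ∅.
So the parse is a.fjev.zx.frer.
Classifying each syllable: /a/ (open), /fjev/ (closed), /zx/ (open), /frer/ (closed).
Closed syllables: 2.

2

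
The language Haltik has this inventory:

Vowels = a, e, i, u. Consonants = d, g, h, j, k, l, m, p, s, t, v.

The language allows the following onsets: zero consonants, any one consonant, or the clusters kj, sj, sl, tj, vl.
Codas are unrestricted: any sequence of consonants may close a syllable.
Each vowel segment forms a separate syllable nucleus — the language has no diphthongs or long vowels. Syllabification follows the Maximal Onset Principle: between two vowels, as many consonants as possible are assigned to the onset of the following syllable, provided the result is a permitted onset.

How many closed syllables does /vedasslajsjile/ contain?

Nuclei (vowels): e, a, a, i, e → 5 syllables.
V1 /e/ – V2 /a/: /d/ is a single consonant, so it becomes the next onset.
V2 /a/ – V3 /a/: /ssl/ — longest licit onset from the right is /sl/, leaving /s/ as coda.
V3 /a/ – V4 /i/: /jsj/ splits as /j/ + /sj/ (/sj/ is the longest suffix that is a licit onset).
V4 /i/ – V5 /e/: /l/ → onset of the next syllable (single consonants are always licit onsets).
So the parse is ve.das.slaj.sji.le.
Classifying each syllable: /ve/ (open), /das/ (closed), /slaj/ (closed), /sji/ (open), /le/ (open).
Closed syllables: 2.

2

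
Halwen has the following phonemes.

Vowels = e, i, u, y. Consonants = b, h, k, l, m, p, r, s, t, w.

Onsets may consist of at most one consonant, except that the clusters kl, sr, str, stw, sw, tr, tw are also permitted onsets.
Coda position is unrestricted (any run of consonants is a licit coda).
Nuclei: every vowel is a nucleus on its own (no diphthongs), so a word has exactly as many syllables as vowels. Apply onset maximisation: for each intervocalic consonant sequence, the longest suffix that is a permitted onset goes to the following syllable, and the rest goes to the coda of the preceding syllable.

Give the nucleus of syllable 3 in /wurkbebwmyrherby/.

y

The vowels are u, e, y, e, y — 5 nuclei, so 5 syllables.
The third nucleus (vowel 3 from the left) is /y/.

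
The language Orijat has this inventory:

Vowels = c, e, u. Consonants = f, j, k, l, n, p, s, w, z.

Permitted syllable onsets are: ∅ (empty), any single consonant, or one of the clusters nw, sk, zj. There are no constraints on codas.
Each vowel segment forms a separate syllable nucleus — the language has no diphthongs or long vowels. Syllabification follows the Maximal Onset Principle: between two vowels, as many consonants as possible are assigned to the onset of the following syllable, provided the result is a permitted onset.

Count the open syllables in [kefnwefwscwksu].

Nuclei (vowels): e, e, c, u → 4 syllables.
/e…e/ gap (V1→V2): cluster /fnw/ — the longest permitted-onset suffix is /nw/; onset = /nw/, preceding coda = /f/.
/e…c/ gap (V2→V3): cluster /fws/ — the longest permitted-onset suffix is /s/; onset = /s/, preceding coda = /fw/.
/c…u/ gap (V3→V4): /wks/; trying suffixes from longest down, /s/ is the first permitted one, so coda /wk/ | onset /s/.
Result: kef.nwefw.scwk.su.
Classifying each syllable: /kef/ (closed), /nwefw/ (closed), /scwk/ (closed), /su/ (open).
Open syllables: 1.

1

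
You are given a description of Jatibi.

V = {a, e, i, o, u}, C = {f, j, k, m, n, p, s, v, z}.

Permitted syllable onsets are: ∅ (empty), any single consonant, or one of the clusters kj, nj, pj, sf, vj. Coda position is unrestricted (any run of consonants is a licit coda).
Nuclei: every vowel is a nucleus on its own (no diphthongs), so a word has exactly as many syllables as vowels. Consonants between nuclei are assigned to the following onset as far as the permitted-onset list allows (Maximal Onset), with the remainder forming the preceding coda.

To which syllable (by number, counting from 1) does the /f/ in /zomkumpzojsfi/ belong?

4

Vowels present: o, u, o, i; each is a nucleus, giving 4 syllables.
/o…u/ gap (V1→V2): /mk/ — longest licit onset from the right is /k/, leaving /m/ as coda.
/u…o/ gap (V2→V3): /mpz/; trying suffixes from longest down, /z/ is the first permitted one, so coda /mp/ | onset /z/.
/o…i/ gap (V3→V4): /jsf/; trying suffixes from longest down, /sf/ is the first permitted one, so coda /j/ | onset /sf/.
Putting it together: zom.kump.zoj.sfi.
The /f/ is in the onset of syllable 4 (/sfi/).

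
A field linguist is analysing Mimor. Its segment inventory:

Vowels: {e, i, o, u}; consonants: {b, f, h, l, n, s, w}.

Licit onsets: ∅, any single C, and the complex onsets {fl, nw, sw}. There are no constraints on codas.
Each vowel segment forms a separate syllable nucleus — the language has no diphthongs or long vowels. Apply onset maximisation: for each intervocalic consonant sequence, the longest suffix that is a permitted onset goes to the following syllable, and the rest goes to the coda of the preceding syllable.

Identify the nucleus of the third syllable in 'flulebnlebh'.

e

Vowels present: u, e, e; each is a nucleus, giving 3 syllables.
The third nucleus (vowel 3 from the left) is /e/.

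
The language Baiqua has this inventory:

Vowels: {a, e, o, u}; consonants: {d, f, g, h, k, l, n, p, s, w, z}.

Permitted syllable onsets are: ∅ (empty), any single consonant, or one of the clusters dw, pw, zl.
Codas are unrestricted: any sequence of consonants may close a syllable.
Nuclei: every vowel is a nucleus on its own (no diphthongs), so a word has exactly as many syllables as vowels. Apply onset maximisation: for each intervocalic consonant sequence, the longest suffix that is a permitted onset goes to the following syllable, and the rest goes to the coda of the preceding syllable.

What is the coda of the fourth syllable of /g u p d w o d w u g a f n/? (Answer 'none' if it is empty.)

fn

Vowels present: u, o, u, a; each is a nucleus, giving 4 syllables.
/u…o/ gap (V1→V2): /pdw/ splits as /p/ + /dw/ (/dw/ is the longest suffix that is a licit onset).
/o…u/ gap (V2→V3): /dw/ — entire cluster is a permitted onset → onset /dw/, coda ∅.
/u…a/ gap (V3→V4): /g/ is a single consonant, so it becomes the next onset.
Putting it together: gup.dwo.dwu.gafn.
Syllable 4 is /gafn/: onset /g/, nucleus /a/, coda /fn/.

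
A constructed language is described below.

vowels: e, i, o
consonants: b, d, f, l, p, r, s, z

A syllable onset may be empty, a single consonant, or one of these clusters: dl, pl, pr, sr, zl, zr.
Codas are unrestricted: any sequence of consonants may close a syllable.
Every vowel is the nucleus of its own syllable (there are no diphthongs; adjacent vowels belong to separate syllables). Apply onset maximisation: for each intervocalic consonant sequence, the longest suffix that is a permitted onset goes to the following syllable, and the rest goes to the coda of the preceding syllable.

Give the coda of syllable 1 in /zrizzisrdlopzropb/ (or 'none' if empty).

z

Vowels present: i, i, o, o; each is a nucleus, giving 4 syllables.
σ1/σ2 boundary: /zz/ splits as /z/ + /z/ (/z/ is the longest suffix that is a licit onset).
σ2/σ3 boundary: cluster /srdl/ — the longest permitted-onset suffix is /dl/; onset = /dl/, preceding coda = /sr/.
σ3/σ4 boundary: /pzr/; trying suffixes from longest down, /zr/ is the first permitted one, so coda /p/ | onset /zr/.
Putting it together: zriz.zisr.dlop.zropb.
Syllable 1 is /zriz/: onset /zr/, nucleus /i/, coda /z/.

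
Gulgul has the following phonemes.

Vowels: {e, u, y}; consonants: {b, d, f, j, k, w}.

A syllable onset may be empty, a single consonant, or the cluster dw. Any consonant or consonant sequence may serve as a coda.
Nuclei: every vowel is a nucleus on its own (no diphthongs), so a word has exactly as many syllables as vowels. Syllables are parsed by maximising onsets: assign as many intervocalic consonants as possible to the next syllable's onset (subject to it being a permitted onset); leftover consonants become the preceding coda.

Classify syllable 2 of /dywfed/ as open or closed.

closed

Nuclei (vowels): y, e → 2 syllables.
σ1/σ2 boundary: cluster /wf/ — the longest permitted-onset suffix is /f/; onset = /f/, preceding coda = /w/.
Putting it together: dyw.fed.
Syllable 2 is /fed/ with coda /d/, so it is closed.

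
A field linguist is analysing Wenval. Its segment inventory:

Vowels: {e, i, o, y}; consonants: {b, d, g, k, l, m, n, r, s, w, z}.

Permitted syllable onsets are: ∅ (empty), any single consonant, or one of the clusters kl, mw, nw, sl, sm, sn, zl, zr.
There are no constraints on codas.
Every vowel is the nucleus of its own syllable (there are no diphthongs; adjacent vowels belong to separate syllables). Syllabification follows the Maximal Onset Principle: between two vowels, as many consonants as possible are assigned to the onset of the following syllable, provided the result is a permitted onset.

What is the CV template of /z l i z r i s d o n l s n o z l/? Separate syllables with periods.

CCV.CCVC.CVCC.CCVCC

The vowels are i, i, o, o — 4 nuclei, so 4 syllables.
V1 /i/ – V2 /i/: /zr/ is a licit onset in full, so it all attaches to the next syllable.
V2 /i/ – V3 /o/: /sd/ — longest licit onset from the right is /d/, leaving /s/ as coda.
V3 /o/ – V4 /o/: /nlsn/; trying suffixes from longest down, /sn/ is the first permitted one, so coda /nl/ | onset /sn/.
Result: zli.zris.donl.snozl.
Mapping each syllable to C/V: /zli/ → CCV, /zris/ → CCVC, /donl/ → CVCC, /snozl/ → CCVCC.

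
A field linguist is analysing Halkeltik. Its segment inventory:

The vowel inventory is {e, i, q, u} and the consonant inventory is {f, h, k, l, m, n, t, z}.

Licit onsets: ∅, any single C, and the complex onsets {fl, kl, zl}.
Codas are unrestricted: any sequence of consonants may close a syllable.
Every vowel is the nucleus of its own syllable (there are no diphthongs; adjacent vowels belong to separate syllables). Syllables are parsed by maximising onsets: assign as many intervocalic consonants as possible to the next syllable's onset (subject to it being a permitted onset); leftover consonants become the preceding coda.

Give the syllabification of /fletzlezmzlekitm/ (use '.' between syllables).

The vowels are e, e, e, i — 4 nuclei, so 4 syllables.
/e…e/ gap (V1→V2): /tzl/ — longest licit onset from the right is /zl/, leaving /t/ as coda.
/e…e/ gap (V2→V3): /zmzl/ splits as /zm/ + /zl/ (/zl/ is the longest suffix that is a licit onset).
/e…i/ gap (V3→V4): just /k/ — single C goes to the following onset.

flet.zlezm.zle.kitm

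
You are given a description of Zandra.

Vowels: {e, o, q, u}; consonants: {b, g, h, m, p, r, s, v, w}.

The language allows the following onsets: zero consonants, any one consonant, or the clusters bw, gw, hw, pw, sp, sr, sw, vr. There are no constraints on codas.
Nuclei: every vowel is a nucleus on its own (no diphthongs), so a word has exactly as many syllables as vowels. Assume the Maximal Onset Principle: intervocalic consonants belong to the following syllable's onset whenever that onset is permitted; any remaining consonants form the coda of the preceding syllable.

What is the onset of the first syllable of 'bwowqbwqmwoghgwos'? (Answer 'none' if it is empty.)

The vowels are o, q, q, o, o — 5 nuclei, so 5 syllables.
V1 /o/ – V2 /q/: just /w/ — single C goes to the following onset.
V2 /q/ – V3 /q/: cluster /bw/ — /bw/ is itself a permitted onset, so the whole cluster goes right; preceding coda = ∅.
V3 /q/ – V4 /o/: cluster /mw/ — the longest permitted-onset suffix is /w/; onset = /w/, preceding coda = /m/.
V4 /o/ – V5 /o/: /ghgw/; trying suffixes from longest down, /gw/ is the first permitted one, so coda /gh/ | onset /gw/.
Syllabification: bwo.wq.bwqm.wogh.gwos.
Syllable 1 is /bwo/: onset /bw/, nucleus /o/, coda ∅.

bw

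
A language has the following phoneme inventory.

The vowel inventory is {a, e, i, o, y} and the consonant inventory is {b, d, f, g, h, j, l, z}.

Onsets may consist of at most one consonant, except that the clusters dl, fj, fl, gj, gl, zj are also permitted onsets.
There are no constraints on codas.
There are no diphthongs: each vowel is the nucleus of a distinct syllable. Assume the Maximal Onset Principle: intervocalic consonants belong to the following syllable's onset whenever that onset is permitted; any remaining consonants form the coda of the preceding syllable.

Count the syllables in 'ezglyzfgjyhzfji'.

4

The vowels are e, y, y, i — 4 nuclei, so 4 syllables.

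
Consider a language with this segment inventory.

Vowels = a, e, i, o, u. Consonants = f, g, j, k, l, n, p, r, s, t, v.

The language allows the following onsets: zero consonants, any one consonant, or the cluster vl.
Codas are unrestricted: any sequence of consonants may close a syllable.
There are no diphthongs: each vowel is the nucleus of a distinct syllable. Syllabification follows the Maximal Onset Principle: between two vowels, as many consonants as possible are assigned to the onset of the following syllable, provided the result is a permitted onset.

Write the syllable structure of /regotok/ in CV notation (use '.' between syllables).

CV.CV.CVC

Vowels present: e, o, o; each is a nucleus, giving 3 syllables.
Between /e/ (V1) and /o/ (V2): /g/ is a single consonant, so it becomes the next onset.
Between /o/ (V2) and /o/ (V3): just /t/ — single C goes to the following onset.
Result: re.go.tok.
Mapping each syllable to C/V: /re/ → CV, /go/ → CV, /tok/ → CVC.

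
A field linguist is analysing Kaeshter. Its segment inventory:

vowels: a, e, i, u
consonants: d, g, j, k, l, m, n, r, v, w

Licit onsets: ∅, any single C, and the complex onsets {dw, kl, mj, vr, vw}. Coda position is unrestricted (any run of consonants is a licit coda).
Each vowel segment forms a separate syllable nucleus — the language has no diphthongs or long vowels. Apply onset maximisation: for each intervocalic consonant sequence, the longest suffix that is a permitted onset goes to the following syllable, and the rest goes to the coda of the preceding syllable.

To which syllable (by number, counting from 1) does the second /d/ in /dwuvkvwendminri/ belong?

2

Nuclei (vowels): u, e, i, i → 4 syllables.
V1 /u/ – V2 /e/: cluster /vkvw/ — the longest permitted-onset suffix is /vw/; onset = /vw/, preceding coda = /vk/.
V2 /e/ – V3 /i/: /ndm/; trying suffixes from longest down, /m/ is the first permitted one, so coda /nd/ | onset /m/.
V3 /i/ – V4 /i/: /nr/ splits as /n/ + /r/ (/r/ is the longest suffix that is a licit onset).
So the parse is dwuvk.vwend.min.ri.
The second /d/ is in the coda of syllable 2 (/vwend/).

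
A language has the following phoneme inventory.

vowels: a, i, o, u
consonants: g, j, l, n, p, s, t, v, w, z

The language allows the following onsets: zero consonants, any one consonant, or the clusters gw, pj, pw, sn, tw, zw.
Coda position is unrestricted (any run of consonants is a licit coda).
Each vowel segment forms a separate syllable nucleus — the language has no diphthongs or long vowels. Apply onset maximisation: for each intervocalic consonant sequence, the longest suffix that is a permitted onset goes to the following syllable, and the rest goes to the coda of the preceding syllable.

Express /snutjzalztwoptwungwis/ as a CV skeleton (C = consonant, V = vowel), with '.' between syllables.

Vowels present: u, a, o, u, i; each is a nucleus, giving 5 syllables.
Between /u/ (V1) and /a/ (V2): cluster /tjz/ — the longest permitted-onset suffix is /z/; onset = /z/, preceding coda = /tj/.
Between /a/ (V2) and /o/ (V3): /lztw/ splits as /lz/ + /tw/ (/tw/ is the longest suffix that is a licit onset).
Between /o/ (V3) and /u/ (V4): /ptw/; trying suffixes from longest down, /tw/ is the first permitted one, so coda /p/ | onset /tw/.
Between /u/ (V4) and /i/ (V5): /ngw/ splits as /n/ + /gw/ (/gw/ is the longest suffix that is a licit onset).
Result: snutj.zalz.twop.twun.gwis.
Mapping each syllable to C/V: /snutj/ → CCVCC, /zalz/ → CVCC, /twop/ → CCVC, /twun/ → CCVC, /gwis/ → CCVC.

CCVCC.CVCC.CCVC.CCVC.CCVC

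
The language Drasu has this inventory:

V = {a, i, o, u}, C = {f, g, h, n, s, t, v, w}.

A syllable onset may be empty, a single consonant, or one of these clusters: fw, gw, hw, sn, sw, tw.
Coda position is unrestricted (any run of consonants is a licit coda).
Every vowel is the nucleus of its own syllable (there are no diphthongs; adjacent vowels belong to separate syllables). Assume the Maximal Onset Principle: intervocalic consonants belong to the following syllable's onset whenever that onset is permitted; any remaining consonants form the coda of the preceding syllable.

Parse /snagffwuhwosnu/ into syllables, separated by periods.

snagf.fwu.hwo.snu

Nuclei (vowels): a, u, o, u → 4 syllables.
σ1/σ2 boundary: /gffw/ — longest licit onset from the right is /fw/, leaving /gf/ as coda.
σ2/σ3 boundary: /hw/ — entire cluster is a permitted onset → onset /hw/, coda ∅.
σ3/σ4 boundary: cluster /sn/ — /sn/ is itself a permitted onset, so the whole cluster goes right; preceding coda = ∅.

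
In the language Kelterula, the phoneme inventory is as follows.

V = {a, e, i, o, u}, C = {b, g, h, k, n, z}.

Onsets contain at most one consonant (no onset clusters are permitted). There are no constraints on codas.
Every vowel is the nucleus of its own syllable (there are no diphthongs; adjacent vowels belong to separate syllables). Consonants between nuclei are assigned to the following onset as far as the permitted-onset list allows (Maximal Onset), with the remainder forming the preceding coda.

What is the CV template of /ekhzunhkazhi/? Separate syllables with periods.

Nuclei (vowels): e, u, a, i → 4 syllables.
/e…u/ gap (V1→V2): /khz/ — longest licit onset from the right is /z/, leaving /kh/ as coda.
/u…a/ gap (V2→V3): /nhk/; trying suffixes from longest down, /k/ is the first permitted one, so coda /nh/ | onset /k/.
/a…i/ gap (V3→V4): /zh/ — longest licit onset from the right is /h/, leaving /z/ as coda.
Syllabification: ekh.zunh.kaz.hi.
Mapping each syllable to C/V: /ekh/ → VCC, /zunh/ → CVCC, /kaz/ → CVC, /hi/ → CV.

VCC.CVCC.CVC.CV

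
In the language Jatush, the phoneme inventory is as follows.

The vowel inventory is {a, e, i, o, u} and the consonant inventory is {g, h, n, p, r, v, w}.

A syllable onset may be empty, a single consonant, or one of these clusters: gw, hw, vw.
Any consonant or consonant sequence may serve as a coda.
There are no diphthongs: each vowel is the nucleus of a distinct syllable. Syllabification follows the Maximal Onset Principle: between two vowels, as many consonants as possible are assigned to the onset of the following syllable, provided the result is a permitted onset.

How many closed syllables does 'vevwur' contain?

1

The vowels are e, u — 2 nuclei, so 2 syllables.
Between /e/ (V1) and /u/ (V2): /vw/ is a licit onset in full, so it all attaches to the next syllable.
Result: ve.vwur.
Classifying each syllable: /ve/ (open), /vwur/ (closed).
Closed syllables: 1.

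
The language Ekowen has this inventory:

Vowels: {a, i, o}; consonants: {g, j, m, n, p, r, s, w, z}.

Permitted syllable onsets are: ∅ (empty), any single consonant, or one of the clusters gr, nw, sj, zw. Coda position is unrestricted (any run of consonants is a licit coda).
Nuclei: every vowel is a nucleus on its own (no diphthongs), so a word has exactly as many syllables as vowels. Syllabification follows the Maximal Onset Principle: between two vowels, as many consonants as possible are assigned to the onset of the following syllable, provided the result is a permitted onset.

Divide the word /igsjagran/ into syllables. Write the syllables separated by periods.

Nuclei (vowels): i, a, a → 3 syllables.
Between /i/ (V1) and /a/ (V2): /gsj/ splits as /g/ + /sj/ (/sj/ is the longest suffix that is a licit onset).
Between /a/ (V2) and /a/ (V3): /gr/ is a licit onset in full, so it all attaches to the next syllable.

ig.sja.gran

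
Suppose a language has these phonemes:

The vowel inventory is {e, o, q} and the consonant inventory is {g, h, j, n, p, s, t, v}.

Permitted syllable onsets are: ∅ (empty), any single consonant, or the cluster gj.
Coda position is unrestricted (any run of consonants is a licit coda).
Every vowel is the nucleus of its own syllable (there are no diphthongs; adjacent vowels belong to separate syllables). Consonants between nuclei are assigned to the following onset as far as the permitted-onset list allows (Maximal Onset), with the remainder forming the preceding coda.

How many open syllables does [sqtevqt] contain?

Nuclei (vowels): q, e, q → 3 syllables.
V1 /q/ – V2 /e/: just /t/ — single C goes to the following onset.
V2 /e/ – V3 /q/: /v/ → onset of the next syllable (single consonants are always licit onsets).
Putting it together: sq.te.vqt.
Classifying each syllable: /sq/ (open), /te/ (open), /vqt/ (closed).
Open syllables: 2.

2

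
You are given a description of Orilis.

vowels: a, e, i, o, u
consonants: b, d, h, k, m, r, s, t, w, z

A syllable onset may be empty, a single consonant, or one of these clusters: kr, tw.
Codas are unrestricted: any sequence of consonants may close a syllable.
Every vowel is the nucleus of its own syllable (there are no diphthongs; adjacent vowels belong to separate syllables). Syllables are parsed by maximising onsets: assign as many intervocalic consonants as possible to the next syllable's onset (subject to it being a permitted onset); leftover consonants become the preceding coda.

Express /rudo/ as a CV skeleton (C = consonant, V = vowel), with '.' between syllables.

CV.CV

The vowels are u, o — 2 nuclei, so 2 syllables.
V1 /u/ – V2 /o/: just /d/ — single C goes to the following onset.
Syllabification: ru.do.
Mapping each syllable to C/V: /ru/ → CV, /do/ → CV.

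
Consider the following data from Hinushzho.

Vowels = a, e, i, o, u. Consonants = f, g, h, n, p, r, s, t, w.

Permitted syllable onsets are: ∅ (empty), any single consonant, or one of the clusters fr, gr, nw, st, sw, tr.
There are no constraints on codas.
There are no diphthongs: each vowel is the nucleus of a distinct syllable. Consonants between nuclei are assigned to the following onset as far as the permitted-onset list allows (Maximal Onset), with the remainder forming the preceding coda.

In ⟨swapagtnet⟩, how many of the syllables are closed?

2

Vowels present: a, a, e; each is a nucleus, giving 3 syllables.
σ1/σ2 boundary: /p/ → onset of the next syllable (single consonants are always licit onsets).
σ2/σ3 boundary: cluster /gtn/ — the longest permitted-onset suffix is /n/; onset = /n/, preceding coda = /gt/.
Result: swa.pagt.net.
Classifying each syllable: /swa/ (open), /pagt/ (closed), /net/ (closed).
Closed syllables: 2.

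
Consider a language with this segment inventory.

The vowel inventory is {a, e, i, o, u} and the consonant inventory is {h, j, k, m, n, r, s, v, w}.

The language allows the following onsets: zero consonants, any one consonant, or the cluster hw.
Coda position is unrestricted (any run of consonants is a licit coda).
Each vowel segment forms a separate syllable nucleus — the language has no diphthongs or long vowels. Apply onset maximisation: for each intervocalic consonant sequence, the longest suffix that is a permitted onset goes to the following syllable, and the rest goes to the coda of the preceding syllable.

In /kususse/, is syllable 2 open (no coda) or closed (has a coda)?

closed

The vowels are u, u, e — 3 nuclei, so 3 syllables.
/u…u/ gap (V1→V2): /s/ → onset of the next syllable (single consonants are always licit onsets).
/u…e/ gap (V2→V3): /ss/ splits as /s/ + /s/ (/s/ is the longest suffix that is a licit onset).
Putting it together: ku.sus.se.
Syllable 2 is /sus/ with coda /s/, so it is closed.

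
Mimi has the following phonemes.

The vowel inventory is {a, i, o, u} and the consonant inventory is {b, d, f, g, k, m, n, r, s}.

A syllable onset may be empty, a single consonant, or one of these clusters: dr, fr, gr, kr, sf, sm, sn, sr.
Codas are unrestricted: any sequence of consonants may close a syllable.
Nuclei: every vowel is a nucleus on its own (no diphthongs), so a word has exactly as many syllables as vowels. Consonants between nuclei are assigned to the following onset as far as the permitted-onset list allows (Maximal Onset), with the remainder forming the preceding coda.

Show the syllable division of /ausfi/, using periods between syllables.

The vowels are a, u, i — 3 nuclei, so 3 syllables.
/a…u/ gap (V1→V2): no consonants, so the boundary falls immediately after /a/.
/u…i/ gap (V2→V3): /sf/ — entire cluster is a permitted onset → onset /sf/, coda ∅.

a.u.sfi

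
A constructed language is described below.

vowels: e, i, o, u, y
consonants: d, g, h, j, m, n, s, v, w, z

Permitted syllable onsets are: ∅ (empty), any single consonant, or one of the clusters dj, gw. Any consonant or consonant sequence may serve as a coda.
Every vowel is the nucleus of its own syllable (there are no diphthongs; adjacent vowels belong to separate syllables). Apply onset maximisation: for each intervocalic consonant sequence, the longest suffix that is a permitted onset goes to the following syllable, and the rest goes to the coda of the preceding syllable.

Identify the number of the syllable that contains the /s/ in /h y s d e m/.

Vowels present: y, e; each is a nucleus, giving 2 syllables.
σ1/σ2 boundary: /sd/ — longest licit onset from the right is /d/, leaving /s/ as coda.
Putting it together: hys.dem.
The /s/ is in the coda of syllable 1 (/hys/).

1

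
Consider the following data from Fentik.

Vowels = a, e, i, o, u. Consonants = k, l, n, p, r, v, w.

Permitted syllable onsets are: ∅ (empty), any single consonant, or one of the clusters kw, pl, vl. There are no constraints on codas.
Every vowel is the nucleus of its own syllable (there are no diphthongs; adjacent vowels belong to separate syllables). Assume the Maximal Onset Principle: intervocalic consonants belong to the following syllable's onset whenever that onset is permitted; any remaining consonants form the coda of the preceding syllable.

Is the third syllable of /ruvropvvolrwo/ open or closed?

closed

Vowels present: u, o, o, o; each is a nucleus, giving 4 syllables.
/u…o/ gap (V1→V2): /vr/; trying suffixes from longest down, /r/ is the first permitted one, so coda /v/ | onset /r/.
/o…o/ gap (V2→V3): /pvv/ — longest licit onset from the right is /v/, leaving /pv/ as coda.
/o…o/ gap (V3→V4): /lrw/ splits as /lr/ + /w/ (/w/ is the longest suffix that is a licit onset).
Result: ruv.ropv.volr.wo.
Syllable 3 is /volr/ with coda /lr/, so it is closed.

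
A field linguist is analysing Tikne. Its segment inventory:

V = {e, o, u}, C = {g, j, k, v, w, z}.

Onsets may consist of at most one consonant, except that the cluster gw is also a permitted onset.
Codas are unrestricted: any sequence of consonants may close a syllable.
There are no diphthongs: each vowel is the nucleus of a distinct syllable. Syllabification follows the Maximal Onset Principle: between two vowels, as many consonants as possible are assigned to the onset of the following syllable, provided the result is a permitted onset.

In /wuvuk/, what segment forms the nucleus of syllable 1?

The vowels are u, u — 2 nuclei, so 2 syllables.
The first nucleus (vowel 1 from the left) is /u/.

u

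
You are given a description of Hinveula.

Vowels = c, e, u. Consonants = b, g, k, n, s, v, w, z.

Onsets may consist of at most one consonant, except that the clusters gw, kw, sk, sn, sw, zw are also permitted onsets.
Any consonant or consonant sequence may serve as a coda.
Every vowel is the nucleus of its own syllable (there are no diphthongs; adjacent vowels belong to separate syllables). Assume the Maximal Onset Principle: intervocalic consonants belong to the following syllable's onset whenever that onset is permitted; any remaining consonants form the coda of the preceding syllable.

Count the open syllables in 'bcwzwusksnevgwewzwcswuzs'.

1

Nuclei (vowels): c, u, e, e, c, u → 6 syllables.
V1 /c/ – V2 /u/: /wzw/ splits as /w/ + /zw/ (/zw/ is the longest suffix that is a licit onset).
V2 /u/ – V3 /e/: /sksn/ splits as /sk/ + /sn/ (/sn/ is the longest suffix that is a licit onset).
V3 /e/ – V4 /e/: /vgw/; trying suffixes from longest down, /gw/ is the first permitted one, so coda /v/ | onset /gw/.
V4 /e/ – V5 /c/: /wzw/ splits as /w/ + /zw/ (/zw/ is the longest suffix that is a licit onset).
V5 /c/ – V6 /u/: /sw/ is a licit onset in full, so it all attaches to the next syllable.
Syllabification: bcw.zwusk.snev.gwew.zwc.swuzs.
Classifying each syllable: /bcw/ (closed), /zwusk/ (closed), /snev/ (closed), /gwew/ (closed), /zwc/ (open), /swuzs/ (closed).
Open syllables: 1.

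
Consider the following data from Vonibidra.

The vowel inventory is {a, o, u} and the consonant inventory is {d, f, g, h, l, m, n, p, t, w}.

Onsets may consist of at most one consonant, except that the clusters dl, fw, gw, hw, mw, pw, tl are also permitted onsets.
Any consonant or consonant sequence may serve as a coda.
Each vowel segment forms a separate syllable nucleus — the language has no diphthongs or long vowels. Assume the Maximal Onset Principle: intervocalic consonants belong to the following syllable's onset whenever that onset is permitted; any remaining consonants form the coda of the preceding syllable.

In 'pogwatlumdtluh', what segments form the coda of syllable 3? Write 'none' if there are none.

md

Vowels present: o, a, u, u; each is a nucleus, giving 4 syllables.
/o…a/ gap (V1→V2): cluster /gw/ — /gw/ is itself a permitted onset, so the whole cluster goes right; preceding coda = ∅.
/a…u/ gap (V2→V3): /tl/ is a licit onset in full, so it all attaches to the next syllable.
/u…u/ gap (V3→V4): /mdtl/ — longest licit onset from the right is /tl/, leaving /md/ as coda.
Syllabification: po.gwa.tlumd.tluh.
Syllable 3 is /tlumd/: onset /tl/, nucleus /u/, coda /md/.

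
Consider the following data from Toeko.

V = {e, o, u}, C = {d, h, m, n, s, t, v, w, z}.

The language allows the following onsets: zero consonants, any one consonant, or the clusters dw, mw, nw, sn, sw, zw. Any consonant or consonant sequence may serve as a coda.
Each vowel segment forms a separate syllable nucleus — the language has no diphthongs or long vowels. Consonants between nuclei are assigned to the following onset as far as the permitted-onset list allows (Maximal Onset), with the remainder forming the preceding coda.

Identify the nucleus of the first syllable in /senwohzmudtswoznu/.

e

Vowels present: e, o, u, o, u; each is a nucleus, giving 5 syllables.
The first nucleus (vowel 1 from the left) is /e/.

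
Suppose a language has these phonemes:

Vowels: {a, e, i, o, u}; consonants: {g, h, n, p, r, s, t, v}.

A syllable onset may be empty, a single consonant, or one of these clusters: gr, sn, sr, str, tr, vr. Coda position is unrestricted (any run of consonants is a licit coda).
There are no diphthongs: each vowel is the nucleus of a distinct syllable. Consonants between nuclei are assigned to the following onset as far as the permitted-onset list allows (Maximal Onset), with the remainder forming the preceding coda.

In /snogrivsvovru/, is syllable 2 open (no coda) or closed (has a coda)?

Nuclei (vowels): o, i, o, u → 4 syllables.
Between /o/ (V1) and /i/ (V2): /gr/ is a licit onset in full, so it all attaches to the next syllable.
Between /i/ (V2) and /o/ (V3): /vsv/ — longest licit onset from the right is /v/, leaving /vs/ as coda.
Between /o/ (V3) and /u/ (V4): /vr/ is a licit onset in full, so it all attaches to the next syllable.
Syllabification: sno.grivs.vo.vru.
Syllable 2 is /grivs/ with coda /vs/, so it is closed.

closed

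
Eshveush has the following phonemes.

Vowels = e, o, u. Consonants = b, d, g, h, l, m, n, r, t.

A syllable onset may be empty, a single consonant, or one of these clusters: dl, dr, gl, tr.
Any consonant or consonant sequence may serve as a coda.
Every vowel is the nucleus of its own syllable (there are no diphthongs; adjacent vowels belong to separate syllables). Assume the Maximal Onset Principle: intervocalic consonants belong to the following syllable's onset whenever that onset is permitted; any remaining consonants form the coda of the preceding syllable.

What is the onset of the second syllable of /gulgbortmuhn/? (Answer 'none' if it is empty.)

b

Vowels present: u, o, u; each is a nucleus, giving 3 syllables.
Between /u/ (V1) and /o/ (V2): /lgb/ — longest licit onset from the right is /b/, leaving /lg/ as coda.
Between /o/ (V2) and /u/ (V3): cluster /rtm/ — the longest permitted-onset suffix is /m/; onset = /m/, preceding coda = /rt/.
Putting it together: gulg.bort.muhn.
Syllable 2 is /bort/: onset /b/, nucleus /o/, coda /rt/.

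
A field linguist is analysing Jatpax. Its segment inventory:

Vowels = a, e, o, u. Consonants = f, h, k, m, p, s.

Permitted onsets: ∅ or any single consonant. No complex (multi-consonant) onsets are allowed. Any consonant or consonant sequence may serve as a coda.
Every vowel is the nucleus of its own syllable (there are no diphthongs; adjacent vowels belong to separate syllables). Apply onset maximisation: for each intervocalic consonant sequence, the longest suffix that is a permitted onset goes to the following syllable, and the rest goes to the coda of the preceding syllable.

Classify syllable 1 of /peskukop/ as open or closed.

closed

Vowels present: e, u, o; each is a nucleus, giving 3 syllables.
σ1/σ2 boundary: /sk/; trying suffixes from longest down, /k/ is the first permitted one, so coda /s/ | onset /k/.
σ2/σ3 boundary: /k/ → onset of the next syllable (single consonants are always licit onsets).
Putting it together: pes.ku.kop.
Syllable 1 is /pes/ with coda /s/, so it is closed.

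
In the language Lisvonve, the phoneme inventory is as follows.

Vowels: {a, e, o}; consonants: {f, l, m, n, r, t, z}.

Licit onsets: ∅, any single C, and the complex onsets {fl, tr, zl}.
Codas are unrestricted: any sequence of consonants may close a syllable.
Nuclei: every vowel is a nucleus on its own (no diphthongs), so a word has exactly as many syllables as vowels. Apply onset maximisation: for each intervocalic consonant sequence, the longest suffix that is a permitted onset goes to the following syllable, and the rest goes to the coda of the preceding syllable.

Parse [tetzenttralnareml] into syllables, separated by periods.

The vowels are e, e, a, a, e — 5 nuclei, so 5 syllables.
/e…e/ gap (V1→V2): cluster /tz/ — the longest permitted-onset suffix is /z/; onset = /z/, preceding coda = /t/.
/e…a/ gap (V2→V3): /nttr/ — longest licit onset from the right is /tr/, leaving /nt/ as coda.
/a…a/ gap (V3→V4): /ln/ — longest licit onset from the right is /n/, leaving /l/ as coda.
/a…e/ gap (V4→V5): just /r/ — single C goes to the following onset.

tet.zent.tral.na.reml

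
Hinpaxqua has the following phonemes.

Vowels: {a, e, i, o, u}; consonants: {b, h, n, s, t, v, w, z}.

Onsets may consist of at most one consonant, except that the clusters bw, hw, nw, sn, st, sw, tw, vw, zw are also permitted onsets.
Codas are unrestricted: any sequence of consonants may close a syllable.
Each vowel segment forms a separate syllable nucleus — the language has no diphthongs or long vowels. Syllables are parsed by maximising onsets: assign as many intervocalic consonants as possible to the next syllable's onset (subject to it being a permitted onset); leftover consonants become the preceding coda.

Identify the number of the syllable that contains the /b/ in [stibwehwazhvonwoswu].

Vowels present: i, e, a, o, o, u; each is a nucleus, giving 6 syllables.
σ1/σ2 boundary: cluster /bw/ — /bw/ is itself a permitted onset, so the whole cluster goes right; preceding coda = ∅.
σ2/σ3 boundary: /hw/ is a licit onset in full, so it all attaches to the next syllable.
σ3/σ4 boundary: cluster /zhv/ — the longest permitted-onset suffix is /v/; onset = /v/, preceding coda = /zh/.
σ4/σ5 boundary: cluster /nw/ — /nw/ is itself a permitted onset, so the whole cluster goes right; preceding coda = ∅.
σ5/σ6 boundary: /sw/ is a licit onset in full, so it all attaches to the next syllable.
Result: sti.bwe.hwazh.vo.nwo.swu.
The /b/ is in the onset of syllable 2 (/bwe/).

2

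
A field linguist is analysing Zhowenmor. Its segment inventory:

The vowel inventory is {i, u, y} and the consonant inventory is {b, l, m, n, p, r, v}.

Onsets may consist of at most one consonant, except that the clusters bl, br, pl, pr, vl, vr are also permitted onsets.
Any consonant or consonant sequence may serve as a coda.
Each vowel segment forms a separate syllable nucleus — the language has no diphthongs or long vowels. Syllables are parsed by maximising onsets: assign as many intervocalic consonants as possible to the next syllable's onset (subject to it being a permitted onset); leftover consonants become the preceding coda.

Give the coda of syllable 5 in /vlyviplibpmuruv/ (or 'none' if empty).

v

Vowels present: y, i, i, u, u; each is a nucleus, giving 5 syllables.
Between /y/ (V1) and /i/ (V2): just /v/ — single C goes to the following onset.
Between /i/ (V2) and /i/ (V3): cluster /pl/ — /pl/ is itself a permitted onset, so the whole cluster goes right; preceding coda = ∅.
Between /i/ (V3) and /u/ (V4): cluster /bpm/ — the longest permitted-onset suffix is /m/; onset = /m/, preceding coda = /bp/.
Between /u/ (V4) and /u/ (V5): just /r/ — single C goes to the following onset.
So the parse is vly.vi.plibp.mu.ruv.
Syllable 5 is /ruv/: onset /r/, nucleus /u/, coda /v/.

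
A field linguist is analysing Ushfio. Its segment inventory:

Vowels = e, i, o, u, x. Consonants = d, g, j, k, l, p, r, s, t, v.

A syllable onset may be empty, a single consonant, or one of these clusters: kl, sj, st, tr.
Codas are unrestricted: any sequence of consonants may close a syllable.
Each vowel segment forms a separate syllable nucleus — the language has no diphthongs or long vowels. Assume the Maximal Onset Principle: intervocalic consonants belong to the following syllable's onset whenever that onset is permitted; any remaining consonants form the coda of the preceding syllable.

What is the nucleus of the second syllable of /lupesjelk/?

e

Vowels present: u, e, e; each is a nucleus, giving 3 syllables.
The second nucleus (vowel 2 from the left) is /e/.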